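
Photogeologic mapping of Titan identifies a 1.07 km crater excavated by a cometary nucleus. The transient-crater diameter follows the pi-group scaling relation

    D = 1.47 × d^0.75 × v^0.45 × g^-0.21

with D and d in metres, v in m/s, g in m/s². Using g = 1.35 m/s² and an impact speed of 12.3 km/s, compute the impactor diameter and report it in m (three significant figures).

d ≈ 25.0 m

Rearranging for d: d = [D / (1.47 · 12300^0.45 · 1.35^-0.21)]^(1/0.75).
D = 1070 m.
12300^0.45 = 69.26
1.35^-0.21 = 0.9389
Denominator = 1.47 × 69.26 × 0.9389 = 95.59
D / 95.59 = 1070 / 95.59 = 11.19
d = 11.19^(1/0.75) = 11.19^1.3333 = 25.03 m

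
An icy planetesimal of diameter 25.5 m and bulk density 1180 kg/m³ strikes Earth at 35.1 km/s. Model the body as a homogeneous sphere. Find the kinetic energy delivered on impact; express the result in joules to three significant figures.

E ≈ 6.31 × 10^15 J

v = 35100 m/s.
Mass m = (π/6) ρ d³ = (π/6) × 1180 × (25.5)³ = 1.024 × 10^7 kg
E = ½ m v² = 0.5 × 1.024 × 10^7 × (35100)² = 6.308 × 10^15 J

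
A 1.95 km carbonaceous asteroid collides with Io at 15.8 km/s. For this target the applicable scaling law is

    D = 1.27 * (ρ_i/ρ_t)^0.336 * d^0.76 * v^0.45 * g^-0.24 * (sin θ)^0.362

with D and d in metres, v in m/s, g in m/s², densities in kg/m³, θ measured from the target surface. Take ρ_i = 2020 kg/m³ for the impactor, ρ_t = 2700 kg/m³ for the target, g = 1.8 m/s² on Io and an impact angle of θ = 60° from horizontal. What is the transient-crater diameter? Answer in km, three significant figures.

In SI units: d = 1950 m, v = 15800 m/s.
(ρ_i/ρ_t)^0.336 = (2020/2700)^0.336 = 0.9071
d^0.76 = 1950^0.76 = 316.5
v^0.45 = 15800^0.45 = 77.52
g^-0.24 = 1.8^-0.24 = 0.8684
(sin 60°)^0.362 = 0.8660^0.362 = 0.9493
D = 1.27 × 0.9071 × 316.5 × 77.52 × 0.8684 × 0.9493 = 23301 m
   = 23.30 km

D ≈ 23.3 km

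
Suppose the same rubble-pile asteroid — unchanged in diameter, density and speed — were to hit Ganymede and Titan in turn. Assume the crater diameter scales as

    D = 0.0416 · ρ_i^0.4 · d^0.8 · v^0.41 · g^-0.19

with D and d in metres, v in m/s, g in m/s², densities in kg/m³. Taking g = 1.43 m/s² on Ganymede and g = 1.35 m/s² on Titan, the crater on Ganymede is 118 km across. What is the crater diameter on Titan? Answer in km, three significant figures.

D ≈ 119 km

All impactor-dependent factors cancel in the ratio, leaving D_Titan/D_Ganymede = (g_Titan/g_Ganymede)^-0.19.
(1.35/1.43)^-0.19 = 0.9441^-0.19 = 1.011
D_Titan = 1.011 × 118 km = 119 km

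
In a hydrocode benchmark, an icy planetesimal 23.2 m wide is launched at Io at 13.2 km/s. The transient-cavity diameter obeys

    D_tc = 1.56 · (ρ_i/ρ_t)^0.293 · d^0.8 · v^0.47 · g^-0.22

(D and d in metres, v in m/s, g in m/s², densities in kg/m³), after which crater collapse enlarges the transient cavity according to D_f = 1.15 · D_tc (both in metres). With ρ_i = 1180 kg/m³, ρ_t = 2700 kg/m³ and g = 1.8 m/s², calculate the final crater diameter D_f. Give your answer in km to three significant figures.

D_f ≈ 1.32 km

v = 13200 m/s.
(ρ_i/ρ_t)^0.293 = (1180/2700)^0.293 = 0.7846
d^0.8 = 23.2^0.8 = 12.37
v^0.47 = 13200^0.47 = 86.43
g^-0.22 = 1.8^-0.22 = 0.8787
D_tc = 1.56 × 0.7846 × 12.37 × 86.43 × 0.8787 = 1150 m
D_f = 1.15 × 1150 = 1322 m
     = 1.323 km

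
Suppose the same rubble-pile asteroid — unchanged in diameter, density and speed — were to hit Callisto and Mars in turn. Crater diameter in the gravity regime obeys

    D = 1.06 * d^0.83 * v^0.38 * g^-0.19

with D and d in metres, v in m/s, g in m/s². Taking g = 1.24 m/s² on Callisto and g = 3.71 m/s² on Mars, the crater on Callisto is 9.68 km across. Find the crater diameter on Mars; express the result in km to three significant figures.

D ≈ 7.86 km

All impactor-dependent factors cancel in the ratio, leaving D_Mars/D_Callisto = (g_Mars/g_Callisto)^-0.19.
(3.71/1.24)^-0.19 = 2.992^-0.19 = 0.8120
D_Mars = 0.8120 × 9.68 km = 7.86 km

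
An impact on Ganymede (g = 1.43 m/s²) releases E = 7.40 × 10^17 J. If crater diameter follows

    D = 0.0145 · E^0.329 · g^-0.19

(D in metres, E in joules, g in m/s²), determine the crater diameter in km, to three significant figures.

E^0.329 = (7.40 × 10^17)^0.329 = 7.568 × 10^5
g^-0.19 = 1.43^-0.19 = 0.9343
D = 0.0145 × 7.568 × 10^5 × 0.9343 = 10253 m
   = 10.25 km

D ≈ 10.3 km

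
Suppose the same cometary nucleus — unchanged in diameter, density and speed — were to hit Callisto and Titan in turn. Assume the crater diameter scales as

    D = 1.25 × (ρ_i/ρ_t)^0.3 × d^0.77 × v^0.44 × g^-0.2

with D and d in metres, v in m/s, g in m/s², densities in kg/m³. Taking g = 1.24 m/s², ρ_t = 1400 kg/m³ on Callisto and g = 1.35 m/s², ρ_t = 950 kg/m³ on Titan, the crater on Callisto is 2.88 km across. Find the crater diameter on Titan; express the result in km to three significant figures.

The impactor-only factors (d, v, ρ_i) cancel in the ratio, leaving D_Titan/D_Callisto = (g_Titan/g_Callisto)^-0.2 · (ρ_t,Callisto/ρ_t,Titan)^0.3.
(1.35/1.24)^-0.2 = 1.089^-0.2 = 0.9831
(1400/950)^0.3 = 1.474^0.3 = 1.123
Ratio = 0.9831 × 1.123 = 1.104
D_Titan = 1.104 × 2.88 km = 3.18 km

D ≈ 3.18 km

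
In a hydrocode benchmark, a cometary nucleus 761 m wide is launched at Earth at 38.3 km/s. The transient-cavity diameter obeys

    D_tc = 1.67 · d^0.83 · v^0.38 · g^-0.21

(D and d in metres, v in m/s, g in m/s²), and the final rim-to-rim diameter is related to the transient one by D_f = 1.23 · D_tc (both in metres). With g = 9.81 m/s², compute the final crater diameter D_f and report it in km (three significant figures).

D_f ≈ 17.3 km

v = 38300 m/s.
d^0.83 = 761^0.83 = 246.3
v^0.38 = 38300^0.38 = 55.16
g^-0.21 = 9.81^-0.21 = 0.6191
D_tc = 1.67 × 246.3 × 55.16 × 0.6191 = 14050 m
D_f = 1.23 × 14050 = 17282 m
     = 17.28 km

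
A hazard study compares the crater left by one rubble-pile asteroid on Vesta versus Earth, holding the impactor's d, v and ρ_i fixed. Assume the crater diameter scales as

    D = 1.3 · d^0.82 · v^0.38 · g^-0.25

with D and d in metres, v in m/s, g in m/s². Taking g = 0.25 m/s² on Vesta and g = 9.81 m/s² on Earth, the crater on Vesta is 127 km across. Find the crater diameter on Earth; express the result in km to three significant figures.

All impactor-dependent factors cancel in the ratio, leaving D_Earth/D_Vesta = (g_Earth/g_Vesta)^-0.25.
(9.81/0.25)^-0.25 = 39.24^-0.25 = 0.3995
D_Earth = 0.3995 × 127 km = 50.7 km

D ≈ 50.7 km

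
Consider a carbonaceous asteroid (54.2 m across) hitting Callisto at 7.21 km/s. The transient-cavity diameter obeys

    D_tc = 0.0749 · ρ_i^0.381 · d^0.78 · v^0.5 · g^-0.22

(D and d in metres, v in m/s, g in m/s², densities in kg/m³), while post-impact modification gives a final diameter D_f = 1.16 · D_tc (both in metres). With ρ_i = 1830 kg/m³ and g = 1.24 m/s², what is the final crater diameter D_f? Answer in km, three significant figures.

D_f ≈ 2.77 km

v = 7210 m/s.
ρ_i^0.381 = 1830^0.381 = 17.50
d^0.78 = 54.2^0.78 = 22.52
v^0.5 = 7210^0.5 = 84.91
g^-0.22 = 1.24^-0.22 = 0.9538
D_tc = 0.0749 × 17.50 × 22.52 × 84.91 × 0.9538 = 2391 m
D_f = 1.16 × 2391 = 2774 m
     = 2.774 km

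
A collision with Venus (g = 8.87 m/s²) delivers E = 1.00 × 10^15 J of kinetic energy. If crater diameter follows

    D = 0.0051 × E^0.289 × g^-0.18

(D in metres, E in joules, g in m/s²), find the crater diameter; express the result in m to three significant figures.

E^0.289 = (1.00 × 10^15)^0.289 = 2.163 × 10^4
g^-0.18 = 8.87^-0.18 = 0.6751
D = 0.0051 × 2.163 × 10^4 × 0.6751 = 74.47 m

D ≈ 74.5 m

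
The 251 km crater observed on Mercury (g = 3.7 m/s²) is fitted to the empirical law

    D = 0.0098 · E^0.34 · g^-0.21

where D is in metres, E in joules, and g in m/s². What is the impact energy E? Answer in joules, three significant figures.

E ≈ 1.38 × 10^22 J

Rearranging: E = [D / (0.0098 · g^-0.21)]^(1/0.34).
D = 251000 m.
g^-0.21 = 3.7^-0.21 = 0.7598
D / (0.0098 × 0.7598) = 251000 / (7.446 × 10^-3) = 3.371 × 10^7
E = (3.371 × 10^7)^2.9412 = 1.382 × 10^22 J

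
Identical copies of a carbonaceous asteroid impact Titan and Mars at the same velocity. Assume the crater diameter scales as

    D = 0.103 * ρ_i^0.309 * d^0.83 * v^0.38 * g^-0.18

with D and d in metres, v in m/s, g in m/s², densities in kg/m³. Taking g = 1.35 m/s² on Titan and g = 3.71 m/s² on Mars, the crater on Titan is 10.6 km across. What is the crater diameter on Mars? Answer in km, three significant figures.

All impactor-dependent factors cancel in the ratio, leaving D_Mars/D_Titan = (g_Mars/g_Titan)^-0.18.
(3.71/1.35)^-0.18 = 2.748^-0.18 = 0.8336
D_Mars = 0.8336 × 10.6 km = 8.84 km

D ≈ 8.84 km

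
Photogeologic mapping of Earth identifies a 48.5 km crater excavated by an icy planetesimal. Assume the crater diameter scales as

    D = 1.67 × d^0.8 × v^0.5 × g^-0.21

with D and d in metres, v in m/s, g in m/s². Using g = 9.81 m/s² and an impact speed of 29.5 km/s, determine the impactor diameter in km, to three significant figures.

Rearranging for d: d = [D / (1.67 · 29500^0.5 · 9.81^-0.21)]^(1/0.8).
D = 48500 m.
29500^0.5 = 171.8
9.81^-0.21 = 0.6191
Denominator = 1.67 × 171.8 × 0.6191 = 177.6
D / 177.6 = 48500 / 177.6 = 273.1
d = 273.1^(1/0.8) = 273.1^1.25 = 1110 m

d ≈ 1.11 km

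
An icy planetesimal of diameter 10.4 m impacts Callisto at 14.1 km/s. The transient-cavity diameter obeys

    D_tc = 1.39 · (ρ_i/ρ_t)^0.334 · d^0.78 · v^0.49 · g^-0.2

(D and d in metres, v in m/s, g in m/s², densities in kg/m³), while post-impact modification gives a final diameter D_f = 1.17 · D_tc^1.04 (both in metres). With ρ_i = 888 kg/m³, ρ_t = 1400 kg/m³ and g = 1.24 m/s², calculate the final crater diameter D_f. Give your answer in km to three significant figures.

v = 14100 m/s.
(ρ_i/ρ_t)^0.334 = (888/1400)^0.334 = 0.8589
d^0.78 = 10.4^0.78 = 6.213
v^0.49 = 14100^0.49 = 107.9
g^-0.2 = 1.24^-0.2 = 0.9579
D_tc = 1.39 × 0.8589 × 6.213 × 107.9 × 0.9579 = 766.7 m
D_f = 1.17 × (766.7)^1.04 = 1170 m
     = 1.170 km

D_f ≈ 1.17 km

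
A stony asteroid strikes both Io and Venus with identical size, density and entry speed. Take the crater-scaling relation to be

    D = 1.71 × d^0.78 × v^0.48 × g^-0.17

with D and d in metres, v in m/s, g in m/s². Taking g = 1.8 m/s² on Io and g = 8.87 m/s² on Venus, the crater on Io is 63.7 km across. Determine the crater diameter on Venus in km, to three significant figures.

D ≈ 48.6 km

All impactor-dependent factors cancel in the ratio, leaving D_Venus/D_Io = (g_Venus/g_Io)^-0.17.
(8.87/1.8)^-0.17 = 4.928^-0.17 = 0.7625
D_Venus = 0.7625 × 63.7 km = 48.6 km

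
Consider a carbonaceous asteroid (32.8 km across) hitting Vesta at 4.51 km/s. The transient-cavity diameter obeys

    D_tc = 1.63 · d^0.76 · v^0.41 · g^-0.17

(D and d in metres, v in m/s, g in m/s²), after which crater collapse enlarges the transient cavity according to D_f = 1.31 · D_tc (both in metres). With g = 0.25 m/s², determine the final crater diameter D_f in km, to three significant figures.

In SI: d = 32800 m, v = 4510 m/s.
d^0.76 = 32800^0.76 = 2704
v^0.41 = 4510^0.41 = 31.49
g^-0.17 = 0.25^-0.17 = 1.266
D_tc = 1.63 × 2704 × 31.49 × 1.266 = 1.757 × 10^5 m
D_f = 1.31 × 1.757 × 10^5 = 2.302 × 10^5 m
     = 230.2 km

D_f ≈ 230 km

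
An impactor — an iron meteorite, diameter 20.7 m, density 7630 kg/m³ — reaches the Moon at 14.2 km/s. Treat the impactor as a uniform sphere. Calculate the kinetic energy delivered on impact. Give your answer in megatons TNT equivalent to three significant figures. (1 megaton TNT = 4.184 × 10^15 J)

v = 14200 m/s.
Mass m = (π/6) ρ d³ = (π/6) × 7630 × (20.7)³ = 3.544 × 10^7 kg
E = ½ m v² = 0.5 × 3.544 × 10^7 × (14200)² = 3.573 × 10^15 J
   = 3.573 × 10^15 / 4.184×10^15 = 0.8540 Mt

E ≈ 0.854 Mt TNT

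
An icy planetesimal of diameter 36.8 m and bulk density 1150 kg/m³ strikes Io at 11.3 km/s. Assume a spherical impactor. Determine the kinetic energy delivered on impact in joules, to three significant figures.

v = 11300 m/s.
Mass m = (π/6) ρ d³ = (π/6) × 1150 × (36.8)³ = 3.001 × 10^7 kg
E = ½ m v² = 0.5 × 3.001 × 10^7 × (11300)² = 1.916 × 10^15 J

E ≈ 1.92 × 10^15 J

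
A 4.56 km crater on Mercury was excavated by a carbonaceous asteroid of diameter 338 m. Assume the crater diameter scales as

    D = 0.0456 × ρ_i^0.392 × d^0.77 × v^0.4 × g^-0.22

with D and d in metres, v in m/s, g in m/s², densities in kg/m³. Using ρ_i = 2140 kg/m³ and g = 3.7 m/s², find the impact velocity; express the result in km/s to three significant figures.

v ≈ 47.9 km/s

Rearranging for v: v = [D / (0.0456 · 2140^0.392 · 338^0.77 · 3.7^-0.22)]^(1/0.4).
D = 4560 m.
2140^0.392 = 20.21
338^0.77 = 88.57
3.7^-0.22 = 0.7499
Denominator = 0.0456 × 20.21 × 88.57 × 0.7499 = 61.21
D / 61.21 = 4560 / 61.21 = 74.50
v = 74.50^(1/0.4) = 74.50^2.5 = 47906 m/s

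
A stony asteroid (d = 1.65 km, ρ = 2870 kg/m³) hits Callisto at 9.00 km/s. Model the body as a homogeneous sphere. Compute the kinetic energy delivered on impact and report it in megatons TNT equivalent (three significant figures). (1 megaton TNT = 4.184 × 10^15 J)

E ≈ 65300 Mt TNT

d = 1650 m; v = 9000 m/s.
Mass m = (π/6) ρ d³ = (π/6) × 2870 × (1650)³ = 6.750 × 10^12 kg
E = ½ m v² = 0.5 × 6.750 × 10^12 × (9000)² = 2.734 × 10^20 J
   = 2.734 × 10^20 / 4.184×10^15 = 65344 Mt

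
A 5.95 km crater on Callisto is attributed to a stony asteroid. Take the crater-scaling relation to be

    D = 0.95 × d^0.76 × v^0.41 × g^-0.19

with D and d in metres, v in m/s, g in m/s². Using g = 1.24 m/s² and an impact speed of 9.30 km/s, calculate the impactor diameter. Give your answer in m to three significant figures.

Rearranging for d: d = [D / (0.95 · 9300^0.41 · 1.24^-0.19)]^(1/0.76).
D = 5950 m.
9300^0.41 = 42.37
1.24^-0.19 = 0.9600
Denominator = 0.95 × 42.37 × 0.9600 = 38.64
D / 38.64 = 5950 / 38.64 = 154.0
d = 154.0^(1/0.76) = 154.0^1.3158 = 755.7 m

d ≈ 756 m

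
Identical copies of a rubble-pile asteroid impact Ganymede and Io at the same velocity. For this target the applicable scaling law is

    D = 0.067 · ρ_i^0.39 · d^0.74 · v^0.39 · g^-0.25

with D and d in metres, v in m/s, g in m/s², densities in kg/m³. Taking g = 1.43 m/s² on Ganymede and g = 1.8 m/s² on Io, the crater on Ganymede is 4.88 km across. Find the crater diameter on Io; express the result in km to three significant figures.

D ≈ 4.61 km

All impactor-dependent factors cancel in the ratio, leaving D_Io/D_Ganymede = (g_Io/g_Ganymede)^-0.25.
(1.8/1.43)^-0.25 = 1.259^-0.25 = 0.9440
D_Io = 0.9440 × 4.88 km = 4.61 km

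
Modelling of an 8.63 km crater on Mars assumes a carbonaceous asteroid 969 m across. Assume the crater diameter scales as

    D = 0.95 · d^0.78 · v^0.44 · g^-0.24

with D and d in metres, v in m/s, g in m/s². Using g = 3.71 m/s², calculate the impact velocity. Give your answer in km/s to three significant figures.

Rearranging for v: v = [D / (0.95 · 969^0.78 · 3.71^-0.24)]^(1/0.44).
D = 8630 m.
969^0.78 = 213.5
3.71^-0.24 = 0.7300
Denominator = 0.95 × 213.5 × 0.7300 = 148.1
D / 148.1 = 8630 / 148.1 = 58.27
v = 58.27^(1/0.44) = 58.27^2.2727 = 10288 m/s

v ≈ 10.3 km/s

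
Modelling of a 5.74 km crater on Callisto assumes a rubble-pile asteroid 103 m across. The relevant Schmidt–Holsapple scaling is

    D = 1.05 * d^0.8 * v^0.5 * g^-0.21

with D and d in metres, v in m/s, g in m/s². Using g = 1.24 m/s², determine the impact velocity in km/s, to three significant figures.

Rearranging for v: v = [D / (1.05 · 103^0.8 · 1.24^-0.21)]^(1/0.5).
D = 5740 m.
103^0.8 = 40.76
1.24^-0.21 = 0.9558
Denominator = 1.05 × 40.76 × 0.9558 = 40.91
D / 40.91 = 5740 / 40.91 = 140.3
v = 140.3^(1/0.5) = 140.3^2 = 19684 m/s

v ≈ 19.7 km/s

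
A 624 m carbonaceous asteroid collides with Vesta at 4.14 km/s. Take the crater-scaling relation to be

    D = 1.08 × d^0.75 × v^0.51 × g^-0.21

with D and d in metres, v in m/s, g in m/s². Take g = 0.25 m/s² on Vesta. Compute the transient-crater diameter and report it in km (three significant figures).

In SI units: v = 4140 m/s.
d^0.75 = 624^0.75 = 124.8
v^0.51 = 4140^0.51 = 69.93
g^-0.21 = 0.25^-0.21 = 1.338
D = 1.08 × 124.8 × 69.93 × 1.338 = 12611 m
   = 12.61 km

D ≈ 12.6 km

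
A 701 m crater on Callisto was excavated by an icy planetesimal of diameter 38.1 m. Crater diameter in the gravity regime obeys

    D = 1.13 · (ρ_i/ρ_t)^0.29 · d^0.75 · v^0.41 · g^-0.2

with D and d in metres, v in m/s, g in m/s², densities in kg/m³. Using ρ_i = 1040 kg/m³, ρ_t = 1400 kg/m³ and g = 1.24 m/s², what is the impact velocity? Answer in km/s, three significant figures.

Rearranging for v: v = [D / (1.13 · (1040/1400)^0.29 · 38.1^0.75 · 1.24^-0.2)]^(1/0.41).
(1040/1400)^0.29 = 0.9174
38.1^0.75 = 15.34
1.24^-0.2 = 0.9579
Denominator = 1.13 × 0.9174 × 15.34 × 0.9579 = 15.23
D / 15.23 = 701 / 15.23 = 46.03
v = 46.03^(1/0.41) = 46.03^2.439 = 11380 m/s

v ≈ 11.4 km/s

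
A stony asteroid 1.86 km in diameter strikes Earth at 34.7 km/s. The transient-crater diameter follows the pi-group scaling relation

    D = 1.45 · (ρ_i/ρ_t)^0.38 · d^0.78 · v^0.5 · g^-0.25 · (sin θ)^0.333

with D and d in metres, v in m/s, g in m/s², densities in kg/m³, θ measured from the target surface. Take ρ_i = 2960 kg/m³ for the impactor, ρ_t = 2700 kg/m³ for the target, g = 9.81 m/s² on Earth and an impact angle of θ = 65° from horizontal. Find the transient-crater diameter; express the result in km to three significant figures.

D ≈ 54.3 km

In SI units: d = 1860 m, v = 34700 m/s.
(ρ_i/ρ_t)^0.38 = (2960/2700)^0.38 = 1.036
d^0.78 = 1860^0.78 = 355.0
v^0.5 = 34700^0.5 = 186.3
g^-0.25 = 9.81^-0.25 = 0.5650
(sin 65°)^0.333 = 0.9063^0.333 = 0.9678
D = 1.45 × 1.036 × 355.0 × 186.3 × 0.5650 × 0.9678 = 54325 m
   = 54.33 km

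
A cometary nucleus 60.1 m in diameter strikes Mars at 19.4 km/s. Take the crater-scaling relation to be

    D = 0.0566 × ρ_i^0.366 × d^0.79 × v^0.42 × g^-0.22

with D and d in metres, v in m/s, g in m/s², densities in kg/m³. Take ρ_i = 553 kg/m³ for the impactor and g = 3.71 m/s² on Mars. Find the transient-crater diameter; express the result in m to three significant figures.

In SI units: v = 19400 m/s.
ρ_i^0.366 = 553^0.366 = 10.09
d^0.79 = 60.1^0.79 = 25.43
v^0.42 = 19400^0.42 = 63.22
g^-0.22 = 3.71^-0.22 = 0.7494
D = 0.0566 × 10.09 × 25.43 × 63.22 × 0.7494 = 688.1 m

D ≈ 688 m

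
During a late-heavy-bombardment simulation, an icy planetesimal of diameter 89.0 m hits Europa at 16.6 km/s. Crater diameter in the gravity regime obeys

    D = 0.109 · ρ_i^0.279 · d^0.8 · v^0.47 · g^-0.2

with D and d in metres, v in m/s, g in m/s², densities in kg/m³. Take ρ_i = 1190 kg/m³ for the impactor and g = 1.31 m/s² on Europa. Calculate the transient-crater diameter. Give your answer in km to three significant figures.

D ≈ 2.60 km

In SI units: v = 16600 m/s.
ρ_i^0.279 = 1190^0.279 = 7.212
d^0.8 = 89^0.8 = 36.27
v^0.47 = 16600^0.47 = 96.26
g^-0.2 = 1.31^-0.2 = 0.9474
D = 0.109 × 7.212 × 36.27 × 96.26 × 0.9474 = 2600 m
   = 2.600 km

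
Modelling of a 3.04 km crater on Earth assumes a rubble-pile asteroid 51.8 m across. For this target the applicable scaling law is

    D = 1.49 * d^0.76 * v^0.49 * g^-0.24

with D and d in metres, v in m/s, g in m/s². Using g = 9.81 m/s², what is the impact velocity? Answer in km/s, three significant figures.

v ≈ 38.1 km/s

Rearranging for v: v = [D / (1.49 · 51.8^0.76 · 9.81^-0.24)]^(1/0.49).
D = 3040 m.
51.8^0.76 = 20.09
9.81^-0.24 = 0.5781
Denominator = 1.49 × 20.09 × 0.5781 = 17.30
D / 17.30 = 3040 / 17.30 = 175.7
v = 175.7^(1/0.49) = 175.7^2.0408 = 38118 m/s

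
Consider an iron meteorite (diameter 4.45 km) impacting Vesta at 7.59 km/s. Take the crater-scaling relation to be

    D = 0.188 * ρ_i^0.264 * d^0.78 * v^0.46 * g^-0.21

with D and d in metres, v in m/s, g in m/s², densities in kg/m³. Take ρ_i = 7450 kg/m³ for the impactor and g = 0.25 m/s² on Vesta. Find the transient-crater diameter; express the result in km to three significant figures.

D ≈ 113 km

In SI units: d = 4450 m, v = 7590 m/s.
ρ_i^0.264 = 7450^0.264 = 10.53
d^0.78 = 4450^0.78 = 701.0
v^0.46 = 7590^0.46 = 60.94
g^-0.21 = 0.25^-0.21 = 1.338
D = 0.188 × 10.53 × 701.0 × 60.94 × 1.338 = 1.132 × 10^5 m
   = 113.2 km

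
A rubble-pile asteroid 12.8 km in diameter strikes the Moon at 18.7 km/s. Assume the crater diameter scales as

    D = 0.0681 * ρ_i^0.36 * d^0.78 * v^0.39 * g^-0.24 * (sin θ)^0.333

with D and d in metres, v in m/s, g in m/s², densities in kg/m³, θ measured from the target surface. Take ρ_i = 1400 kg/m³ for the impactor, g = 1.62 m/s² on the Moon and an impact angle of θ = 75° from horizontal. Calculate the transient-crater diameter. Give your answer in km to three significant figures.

D ≈ 60.3 km

In SI units: d = 12800 m, v = 18700 m/s.
ρ_i^0.36 = 1400^0.36 = 13.57
d^0.78 = 12800^0.78 = 1598
v^0.39 = 18700^0.39 = 46.35
g^-0.24 = 1.62^-0.24 = 0.8907
(sin 75°)^0.333 = 0.9659^0.333 = 0.9885
D = 0.0681 × 13.57 × 1598 × 46.35 × 0.8907 × 0.9885 = 60265 m
   = 60.26 km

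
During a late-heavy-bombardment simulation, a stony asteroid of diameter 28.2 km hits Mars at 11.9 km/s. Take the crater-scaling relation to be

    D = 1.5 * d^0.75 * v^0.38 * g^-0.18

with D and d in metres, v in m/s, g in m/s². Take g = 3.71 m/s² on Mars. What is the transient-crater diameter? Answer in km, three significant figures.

In SI units: d = 28200 m, v = 11900 m/s.
d^0.75 = 28200^0.75 = 2176
v^0.38 = 11900^0.38 = 35.38
g^-0.18 = 3.71^-0.18 = 0.7898
D = 1.5 × 2176 × 35.38 × 0.7898 = 91206 m
   = 91.21 km

D ≈ 91.2 km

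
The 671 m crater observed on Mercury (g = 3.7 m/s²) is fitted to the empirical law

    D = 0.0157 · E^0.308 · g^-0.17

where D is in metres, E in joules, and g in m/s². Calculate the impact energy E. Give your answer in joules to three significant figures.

E ≈ 2.23 × 10^15 J

Rearranging: E = [D / (0.0157 · g^-0.17)]^(1/0.308).
g^-0.17 = 3.7^-0.17 = 0.8006
D / (0.0157 × 0.8006) = 671 / (0.01257) = 5.338 × 10^4
E = (5.338 × 10^4)^3.2468 = 2.233 × 10^15 J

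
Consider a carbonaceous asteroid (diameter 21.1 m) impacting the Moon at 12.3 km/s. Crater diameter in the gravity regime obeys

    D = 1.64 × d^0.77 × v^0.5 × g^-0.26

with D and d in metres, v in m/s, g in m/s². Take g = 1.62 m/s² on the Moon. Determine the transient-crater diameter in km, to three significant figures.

In SI units: v = 12300 m/s.
d^0.77 = 21.1^0.77 = 10.46
v^0.5 = 12300^0.5 = 110.9
g^-0.26 = 1.62^-0.26 = 0.8821
D = 1.64 × 10.46 × 110.9 × 0.8821 = 1678 m
   = 1.678 km

D ≈ 1.68 km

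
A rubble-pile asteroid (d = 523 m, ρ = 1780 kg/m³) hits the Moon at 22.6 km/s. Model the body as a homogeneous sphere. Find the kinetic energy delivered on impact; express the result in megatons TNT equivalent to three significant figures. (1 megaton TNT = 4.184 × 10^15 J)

E ≈ 8140 Mt TNT

v = 22600 m/s.
Mass m = (π/6) ρ d³ = (π/6) × 1780 × (523)³ = 1.333 × 10^11 kg
E = ½ m v² = 0.5 × 1.333 × 10^11 × (22600)² = 3.404 × 10^19 J
   = 3.404 × 10^19 / 4.184×10^15 = 8136 Mt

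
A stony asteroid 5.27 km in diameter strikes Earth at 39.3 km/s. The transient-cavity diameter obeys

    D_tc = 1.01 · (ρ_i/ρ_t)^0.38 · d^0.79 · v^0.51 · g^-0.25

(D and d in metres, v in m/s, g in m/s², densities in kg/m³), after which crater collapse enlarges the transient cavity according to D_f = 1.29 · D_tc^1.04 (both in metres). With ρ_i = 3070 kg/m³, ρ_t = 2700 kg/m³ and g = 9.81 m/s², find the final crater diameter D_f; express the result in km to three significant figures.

D_f ≈ 237 km

In SI: d = 5270 m, v = 39300 m/s.
(ρ_i/ρ_t)^0.38 = (3070/2700)^0.38 = 1.050
d^0.79 = 5270^0.79 = 871.4
v^0.51 = 39300^0.51 = 220.4
g^-0.25 = 9.81^-0.25 = 0.5650
D_tc = 1.01 × 1.050 × 871.4 × 220.4 × 0.5650 = 1.151 × 10^5 m
D_f = 1.29 × (1.151 × 10^5)^1.04 = 2.367 × 10^5 m
     = 236.7 km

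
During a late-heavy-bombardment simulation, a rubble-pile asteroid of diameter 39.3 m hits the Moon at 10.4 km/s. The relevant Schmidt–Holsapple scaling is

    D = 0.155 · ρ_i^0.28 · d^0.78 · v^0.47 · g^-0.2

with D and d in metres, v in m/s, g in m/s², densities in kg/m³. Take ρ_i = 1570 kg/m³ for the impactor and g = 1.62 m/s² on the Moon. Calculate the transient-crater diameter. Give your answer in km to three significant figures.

D ≈ 1.50 km

In SI units: v = 10400 m/s.
ρ_i^0.28 = 1570^0.28 = 7.850
d^0.78 = 39.3^0.78 = 17.52
v^0.47 = 10400^0.47 = 77.27
g^-0.2 = 1.62^-0.2 = 0.9080
D = 0.155 × 7.850 × 17.52 × 77.27 × 0.9080 = 1496 m
   = 1.496 km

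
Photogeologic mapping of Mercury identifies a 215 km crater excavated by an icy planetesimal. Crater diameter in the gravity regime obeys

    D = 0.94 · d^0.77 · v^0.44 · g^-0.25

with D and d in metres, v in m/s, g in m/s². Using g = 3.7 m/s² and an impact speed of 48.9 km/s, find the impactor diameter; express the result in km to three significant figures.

d ≈ 29.2 km

Rearranging for d: d = [D / (0.94 · 48900^0.44 · 3.7^-0.25)]^(1/0.77).
D = 215000 m.
48900^0.44 = 115.7
3.7^-0.25 = 0.7210
Denominator = 0.94 × 115.7 × 0.7210 = 78.41
D / 78.41 = 215000 / 78.41 = 2742
d = 2742^(1/0.77) = 2742^1.2987 = 29175 m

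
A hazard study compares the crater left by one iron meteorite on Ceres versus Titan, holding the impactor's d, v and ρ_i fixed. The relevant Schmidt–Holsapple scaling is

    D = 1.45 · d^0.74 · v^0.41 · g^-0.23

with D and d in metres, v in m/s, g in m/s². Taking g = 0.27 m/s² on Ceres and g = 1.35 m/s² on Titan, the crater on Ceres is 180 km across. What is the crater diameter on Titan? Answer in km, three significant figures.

All impactor-dependent factors cancel in the ratio, leaving D_Titan/D_Ceres = (g_Titan/g_Ceres)^-0.23.
(1.35/0.27)^-0.23 = 5.000^-0.23 = 0.6906
D_Titan = 0.6906 × 180 km = 124 km

D ≈ 124 km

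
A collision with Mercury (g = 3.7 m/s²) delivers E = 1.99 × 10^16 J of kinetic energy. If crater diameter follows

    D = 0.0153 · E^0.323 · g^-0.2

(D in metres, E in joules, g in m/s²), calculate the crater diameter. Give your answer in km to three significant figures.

E^0.323 = (1.99 × 10^16)^0.323 = 1.839 × 10^5
g^-0.2 = 3.7^-0.2 = 0.7698
D = 0.0153 × 1.839 × 10^5 × 0.7698 = 2166 m
   = 2.166 km

D ≈ 2.17 km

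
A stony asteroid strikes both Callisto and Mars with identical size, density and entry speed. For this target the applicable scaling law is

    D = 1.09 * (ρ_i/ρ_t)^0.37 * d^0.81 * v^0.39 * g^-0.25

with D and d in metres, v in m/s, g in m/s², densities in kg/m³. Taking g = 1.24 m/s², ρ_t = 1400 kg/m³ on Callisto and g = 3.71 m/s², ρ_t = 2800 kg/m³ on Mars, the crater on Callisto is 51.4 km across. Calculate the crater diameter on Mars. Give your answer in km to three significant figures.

The impactor-only factors (d, v, ρ_i) cancel in the ratio, leaving D_Mars/D_Callisto = (g_Mars/g_Callisto)^-0.25 · (ρ_t,Callisto/ρ_t,Mars)^0.37.
(3.71/1.24)^-0.25 = 2.992^-0.25 = 0.7603
(1400/2800)^0.37 = 0.5000^0.37 = 0.7738
Ratio = 0.7603 × 0.7738 = 0.5883
D_Mars = 0.5883 × 51.4 km = 30.2 km

D ≈ 30.2 km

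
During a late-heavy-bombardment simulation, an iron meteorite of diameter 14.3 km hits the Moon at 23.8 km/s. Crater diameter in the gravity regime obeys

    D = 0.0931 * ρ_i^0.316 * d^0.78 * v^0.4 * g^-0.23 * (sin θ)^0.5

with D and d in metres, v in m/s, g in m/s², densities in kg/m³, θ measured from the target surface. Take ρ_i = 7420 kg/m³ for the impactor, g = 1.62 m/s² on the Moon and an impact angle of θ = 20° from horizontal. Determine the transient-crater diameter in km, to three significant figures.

In SI units: d = 14300 m, v = 23800 m/s.
ρ_i^0.316 = 7420^0.316 = 16.71
d^0.78 = 14300^0.78 = 1742
v^0.4 = 23800^0.4 = 56.32
g^-0.23 = 1.62^-0.23 = 0.8950
(sin 20°)^0.5 = 0.3420^0.5 = 0.5848
D = 0.0931 × 16.71 × 1742 × 56.32 × 0.8950 × 0.5848 = 79885 m
   = 79.89 km

D ≈ 79.9 km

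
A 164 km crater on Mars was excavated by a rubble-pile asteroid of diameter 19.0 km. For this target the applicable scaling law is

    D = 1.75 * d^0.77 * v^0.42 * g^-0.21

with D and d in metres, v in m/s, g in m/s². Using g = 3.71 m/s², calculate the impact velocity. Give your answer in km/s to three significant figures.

Rearranging for v: v = [D / (1.75 · 19000^0.77 · 3.71^-0.21)]^(1/0.42).
D = 164000 m.
19000^0.77 = 1971
3.71^-0.21 = 0.7593
Denominator = 1.75 × 1971 × 0.7593 = 2619
D / 2619 = 164000 / 2619 = 62.62
v = 62.62^(1/0.42) = 62.62^2.381 = 18966 m/s

v ≈ 19.0 km/s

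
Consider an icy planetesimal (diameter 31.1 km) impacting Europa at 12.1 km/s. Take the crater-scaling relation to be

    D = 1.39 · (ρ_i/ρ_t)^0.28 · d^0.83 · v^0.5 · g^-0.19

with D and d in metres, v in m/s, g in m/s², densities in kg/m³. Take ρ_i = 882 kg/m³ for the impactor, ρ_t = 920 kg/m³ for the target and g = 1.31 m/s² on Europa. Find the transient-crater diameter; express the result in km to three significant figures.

D ≈ 769 km

In SI units: d = 31100 m, v = 12100 m/s.
(ρ_i/ρ_t)^0.28 = (882/920)^0.28 = 0.9883
d^0.83 = 31100^0.83 = 5358
v^0.5 = 12100^0.5 = 110.0
g^-0.19 = 1.31^-0.19 = 0.9500
D = 1.39 × 0.9883 × 5358 × 110.0 × 0.9500 = 7.692 × 10^5 m
   = 769.2 km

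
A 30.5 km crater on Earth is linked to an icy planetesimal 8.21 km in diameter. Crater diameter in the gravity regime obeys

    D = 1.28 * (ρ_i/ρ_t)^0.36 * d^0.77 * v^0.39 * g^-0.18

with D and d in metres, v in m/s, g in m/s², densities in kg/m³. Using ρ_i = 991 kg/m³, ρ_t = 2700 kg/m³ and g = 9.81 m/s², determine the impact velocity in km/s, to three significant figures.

v ≈ 22.6 km/s

Rearranging for v: v = [D / (1.28 · (991/2700)^0.36 · 8210^0.77 · 9.81^-0.18)]^(1/0.39).
D = 30500 m.
(991/2700)^0.36 = 0.6971
8210^0.77 = 1033
9.81^-0.18 = 0.6630
Denominator = 1.28 × 0.6971 × 1033 × 0.6630 = 611.1
D / 611.1 = 30500 / 611.1 = 49.91
v = 49.91^(1/0.39) = 49.91^2.5641 = 22611 m/s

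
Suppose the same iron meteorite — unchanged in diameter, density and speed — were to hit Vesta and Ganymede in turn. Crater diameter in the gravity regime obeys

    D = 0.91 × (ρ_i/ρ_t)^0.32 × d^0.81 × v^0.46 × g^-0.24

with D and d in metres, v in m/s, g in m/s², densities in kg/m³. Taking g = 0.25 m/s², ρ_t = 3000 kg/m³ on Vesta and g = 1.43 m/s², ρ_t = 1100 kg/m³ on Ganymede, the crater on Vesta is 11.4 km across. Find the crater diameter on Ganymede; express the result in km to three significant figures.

D ≈ 10.3 km

The impactor-only factors (d, v, ρ_i) cancel in the ratio, leaving D_Ganymede/D_Vesta = (g_Ganymede/g_Vesta)^-0.24 · (ρ_t,Vesta/ρ_t,Ganymede)^0.32.
(1.43/0.25)^-0.24 = 5.720^-0.24 = 0.6580
(3000/1100)^0.32 = 2.727^0.32 = 1.379
Ratio = 0.6580 × 1.379 = 0.9074
D_Ganymede = 0.9074 × 11.4 km = 10.3 km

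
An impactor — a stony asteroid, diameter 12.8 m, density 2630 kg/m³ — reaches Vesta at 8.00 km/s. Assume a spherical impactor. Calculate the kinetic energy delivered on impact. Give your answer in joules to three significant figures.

v = 8000 m/s.
Mass m = (π/6) ρ d³ = (π/6) × 2630 × (12.8)³ = 2.888 × 10^6 kg
E = ½ m v² = 0.5 × 2.888 × 10^6 × (8000)² = 9.242 × 10^13 J

E ≈ 9.24 × 10^13 J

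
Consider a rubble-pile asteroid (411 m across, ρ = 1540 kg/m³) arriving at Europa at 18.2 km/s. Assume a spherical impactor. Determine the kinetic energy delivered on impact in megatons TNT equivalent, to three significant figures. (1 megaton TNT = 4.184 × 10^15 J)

v = 18200 m/s.
Mass m = (π/6) ρ d³ = (π/6) × 1540 × (411)³ = 5.598 × 10^10 kg
E = ½ m v² = 0.5 × 5.598 × 10^10 × (18200)² = 9.271 × 10^18 J
   = 9.271 × 10^18 / 4.184×10^15 = 2216 Mt

E ≈ 2220 Mt TNT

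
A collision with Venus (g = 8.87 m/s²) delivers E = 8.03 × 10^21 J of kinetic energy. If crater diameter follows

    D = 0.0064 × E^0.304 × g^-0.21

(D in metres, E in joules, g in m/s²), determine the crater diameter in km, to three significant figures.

D ≈ 18.5 km

E^0.304 = (8.03 × 10^21)^0.304 = 4.561 × 10^6
g^-0.21 = 8.87^-0.21 = 0.6323
D = 0.0064 × 4.561 × 10^6 × 0.6323 = 18457 m
   = 18.46 km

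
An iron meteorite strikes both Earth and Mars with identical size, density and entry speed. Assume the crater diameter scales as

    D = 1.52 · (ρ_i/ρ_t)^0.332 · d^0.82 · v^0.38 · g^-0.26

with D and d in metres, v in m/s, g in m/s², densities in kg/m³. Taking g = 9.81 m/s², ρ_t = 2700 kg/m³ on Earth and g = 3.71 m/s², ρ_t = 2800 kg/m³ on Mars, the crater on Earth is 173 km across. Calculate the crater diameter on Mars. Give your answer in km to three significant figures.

The impactor-only factors (d, v, ρ_i) cancel in the ratio, leaving D_Mars/D_Earth = (g_Mars/g_Earth)^-0.26 · (ρ_t,Earth/ρ_t,Mars)^0.332.
(3.71/9.81)^-0.26 = 0.3782^-0.26 = 1.288
(2700/2800)^0.332 = 0.9643^0.332 = 0.9880
Ratio = 1.288 × 0.9880 = 1.273
D_Mars = 1.273 × 173 km = 220 km

D ≈ 220 km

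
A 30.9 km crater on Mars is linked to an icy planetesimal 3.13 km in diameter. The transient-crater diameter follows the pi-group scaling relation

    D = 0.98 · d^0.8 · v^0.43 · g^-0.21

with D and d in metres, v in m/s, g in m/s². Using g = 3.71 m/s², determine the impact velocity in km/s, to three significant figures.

Rearranging for v: v = [D / (0.98 · 3130^0.8 · 3.71^-0.21)]^(1/0.43).
D = 30900 m.
3130^0.8 = 625.8
3.71^-0.21 = 0.7593
Denominator = 0.98 × 625.8 × 0.7593 = 465.7
D / 465.7 = 30900 / 465.7 = 66.35
v = 66.35^(1/0.43) = 66.35^2.3256 = 17253 m/s

v ≈ 17.3 km/s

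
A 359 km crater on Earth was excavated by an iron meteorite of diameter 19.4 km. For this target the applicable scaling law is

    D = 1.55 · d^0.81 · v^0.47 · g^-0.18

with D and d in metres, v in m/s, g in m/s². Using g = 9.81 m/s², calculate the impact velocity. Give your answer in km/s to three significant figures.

Rearranging for v: v = [D / (1.55 · 19400^0.81 · 9.81^-0.18)]^(1/0.47).
D = 359000 m.
19400^0.81 = 2972
9.81^-0.18 = 0.6630
Denominator = 1.55 × 2972 × 0.6630 = 3054
D / 3054 = 359000 / 3054 = 117.6
v = 117.6^(1/0.47) = 117.6^2.1277 = 25422 m/s

v ≈ 25.4 km/s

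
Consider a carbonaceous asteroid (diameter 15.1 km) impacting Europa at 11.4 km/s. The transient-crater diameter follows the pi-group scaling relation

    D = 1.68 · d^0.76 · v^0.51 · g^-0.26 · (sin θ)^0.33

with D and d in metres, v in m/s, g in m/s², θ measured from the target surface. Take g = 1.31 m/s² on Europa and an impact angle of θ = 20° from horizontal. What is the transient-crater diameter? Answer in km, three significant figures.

In SI units: d = 15100 m, v = 11400 m/s.
d^0.76 = 15100^0.76 = 1500
v^0.51 = 11400^0.51 = 117.2
g^-0.26 = 1.31^-0.26 = 0.9322
(sin 20°)^0.33 = 0.3420^0.33 = 0.7018
D = 1.68 × 1500 × 117.2 × 0.9322 × 0.7018 = 1.932 × 10^5 m
   = 193.2 km

D ≈ 193 km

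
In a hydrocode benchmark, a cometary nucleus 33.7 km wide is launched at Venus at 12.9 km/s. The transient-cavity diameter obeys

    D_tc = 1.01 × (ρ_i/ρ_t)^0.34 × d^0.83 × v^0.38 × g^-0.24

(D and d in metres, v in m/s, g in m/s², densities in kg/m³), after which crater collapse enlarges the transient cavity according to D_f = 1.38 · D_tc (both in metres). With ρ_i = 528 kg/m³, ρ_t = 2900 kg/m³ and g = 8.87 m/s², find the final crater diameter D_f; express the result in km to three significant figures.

In SI: d = 33700 m, v = 12900 m/s.
(ρ_i/ρ_t)^0.34 = (528/2900)^0.34 = 0.5604
d^0.83 = 33700^0.83 = 5727
v^0.38 = 12900^0.38 = 36.48
g^-0.24 = 8.87^-0.24 = 0.5922
D_tc = 1.01 × 0.5604 × 5727 × 36.48 × 0.5922 = 70030 m
D_f = 1.38 × 70030 = 96641 m
     = 96.64 km

D_f ≈ 96.6 km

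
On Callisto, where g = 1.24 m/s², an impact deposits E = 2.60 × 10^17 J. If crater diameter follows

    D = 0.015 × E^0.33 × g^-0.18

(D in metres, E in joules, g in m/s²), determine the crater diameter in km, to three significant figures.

D ≈ 8.06 km

E^0.33 = (2.60 × 10^17)^0.33 = 5.584 × 10^5
g^-0.18 = 1.24^-0.18 = 0.9620
D = 0.015 × 5.584 × 10^5 × 0.9620 = 8058 m
   = 8.058 km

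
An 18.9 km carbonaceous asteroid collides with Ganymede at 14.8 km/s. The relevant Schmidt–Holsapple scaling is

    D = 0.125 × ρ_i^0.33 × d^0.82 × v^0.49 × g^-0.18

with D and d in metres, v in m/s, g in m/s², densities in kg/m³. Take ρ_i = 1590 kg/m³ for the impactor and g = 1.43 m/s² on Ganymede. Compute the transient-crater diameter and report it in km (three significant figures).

In SI units: d = 18900 m, v = 14800 m/s.
ρ_i^0.33 = 1590^0.33 = 11.39
d^0.82 = 18900^0.82 = 3211
v^0.49 = 14800^0.49 = 110.5
g^-0.18 = 1.43^-0.18 = 0.9376
D = 0.125 × 11.39 × 3211 × 110.5 × 0.9376 = 4.736 × 10^5 m
   = 473.6 km

D ≈ 474 km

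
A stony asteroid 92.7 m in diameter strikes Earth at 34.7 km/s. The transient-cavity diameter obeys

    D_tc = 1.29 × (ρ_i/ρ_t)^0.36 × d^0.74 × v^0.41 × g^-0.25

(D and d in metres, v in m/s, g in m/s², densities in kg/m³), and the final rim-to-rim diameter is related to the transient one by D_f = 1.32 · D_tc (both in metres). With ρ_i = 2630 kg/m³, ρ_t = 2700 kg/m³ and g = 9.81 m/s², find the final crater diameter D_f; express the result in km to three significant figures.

v = 34700 m/s.
(ρ_i/ρ_t)^0.36 = (2630/2700)^0.36 = 0.9906
d^0.74 = 92.7^0.74 = 28.55
v^0.41 = 34700^0.41 = 72.70
g^-0.25 = 9.81^-0.25 = 0.5650
D_tc = 1.29 × 0.9906 × 28.55 × 72.70 × 0.5650 = 1499 m
D_f = 1.32 × 1499 = 1979 m
     = 1.979 km

D_f ≈ 1.98 km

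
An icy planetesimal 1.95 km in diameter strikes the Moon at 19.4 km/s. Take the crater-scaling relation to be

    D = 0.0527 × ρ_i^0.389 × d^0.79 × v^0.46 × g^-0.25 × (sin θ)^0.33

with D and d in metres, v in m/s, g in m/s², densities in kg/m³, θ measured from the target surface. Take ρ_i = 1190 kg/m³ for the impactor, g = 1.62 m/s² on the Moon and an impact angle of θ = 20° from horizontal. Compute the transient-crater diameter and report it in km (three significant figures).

In SI units: d = 1950 m, v = 19400 m/s.
ρ_i^0.389 = 1190^0.389 = 15.72
d^0.79 = 1950^0.79 = 397.3
v^0.46 = 19400^0.46 = 93.84
g^-0.25 = 1.62^-0.25 = 0.8864
(sin 20°)^0.33 = 0.3420^0.33 = 0.7018
D = 0.0527 × 15.72 × 397.3 × 93.84 × 0.8864 × 0.7018 = 19214 m
   = 19.21 km

D ≈ 19.2 km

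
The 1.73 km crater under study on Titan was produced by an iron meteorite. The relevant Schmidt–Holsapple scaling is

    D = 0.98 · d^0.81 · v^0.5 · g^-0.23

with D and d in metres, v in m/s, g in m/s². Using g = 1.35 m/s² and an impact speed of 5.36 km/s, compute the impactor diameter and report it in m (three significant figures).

Rearranging for d: d = [D / (0.98 · 5360^0.5 · 1.35^-0.23)]^(1/0.81).
D = 1730 m.
5360^0.5 = 73.21
1.35^-0.23 = 0.9333
Denominator = 0.98 × 73.21 × 0.9333 = 66.96
D / 66.96 = 1730 / 66.96 = 25.84
d = 25.84^(1/0.81) = 25.84^1.2346 = 55.41 m

d ≈ 55.4 m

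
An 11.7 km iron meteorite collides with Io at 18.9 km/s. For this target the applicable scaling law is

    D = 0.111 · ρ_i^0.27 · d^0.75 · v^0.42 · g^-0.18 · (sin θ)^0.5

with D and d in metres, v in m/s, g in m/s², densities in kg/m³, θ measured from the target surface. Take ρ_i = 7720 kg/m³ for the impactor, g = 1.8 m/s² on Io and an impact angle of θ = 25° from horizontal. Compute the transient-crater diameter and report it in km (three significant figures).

D ≈ 51.2 km

In SI units: d = 11700 m, v = 18900 m/s.
ρ_i^0.27 = 7720^0.27 = 11.21
d^0.75 = 11700^0.75 = 1125
v^0.42 = 18900^0.42 = 62.53
g^-0.18 = 1.8^-0.18 = 0.8996
(sin 25°)^0.5 = 0.4226^0.5 = 0.6501
D = 0.111 × 11.21 × 1125 × 62.53 × 0.8996 × 0.6501 = 51192 m
   = 51.19 km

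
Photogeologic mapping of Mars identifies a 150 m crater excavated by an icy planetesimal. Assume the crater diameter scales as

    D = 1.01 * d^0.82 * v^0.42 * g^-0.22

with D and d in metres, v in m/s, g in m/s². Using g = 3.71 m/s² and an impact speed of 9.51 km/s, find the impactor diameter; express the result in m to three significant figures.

Rearranging for d: d = [D / (1.01 · 9510^0.42 · 3.71^-0.22)]^(1/0.82).
9510^0.42 = 46.86
3.71^-0.22 = 0.7494
Denominator = 1.01 × 46.86 × 0.7494 = 35.47
D / 35.47 = 150 / 35.47 = 4.229
d = 4.229^(1/0.82) = 4.229^1.2195 = 5.804 m

d ≈ 5.80 m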